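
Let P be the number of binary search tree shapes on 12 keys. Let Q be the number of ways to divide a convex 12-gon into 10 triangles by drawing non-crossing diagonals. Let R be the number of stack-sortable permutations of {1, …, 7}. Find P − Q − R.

There are C_n binary search tree shapes on n keys; with n = 12 that is C_12. So P = C_12 = 208012.
A convex 12-gon is triangulated into 10 triangles, and the number of such triangulations is the Catalan number C_{12−2} = C_10. So Q = C_10 = 16796.
Stack-sortable permutations are exactly the 231-avoiding ones, counted by C_n; here n = 7. So R = C_7 = 429.
P − Q − R = 208012 − 16796 − 429 = 190787.

190787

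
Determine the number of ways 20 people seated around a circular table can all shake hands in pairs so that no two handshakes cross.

16796

Non-crossing handshake pairings of 2n people are counted by C_n; 20 people gives n = 10.
C_10 = C(20,10)/11 = 184756/11 = 16796.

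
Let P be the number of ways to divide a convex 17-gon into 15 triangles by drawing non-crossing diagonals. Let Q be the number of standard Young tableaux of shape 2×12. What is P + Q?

9902857

A convex 17-gon is triangulated into 15 triangles, and the number of such triangulations is the Catalan number C_{17−2} = C_15. So P = C_15 = 9694845.
Standard Young tableaux of shape 2×n are counted by C_n; here n = 12. So Q = C_12 = 208012.
P + Q = 9694845 + 208012 = 9902857.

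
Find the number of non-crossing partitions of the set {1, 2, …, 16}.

Non-crossing partitions of an n-element set are counted by C_n; here n = 16.
C_16 = C(32,16)/17 = 601080390/17 = 35357670.

35357670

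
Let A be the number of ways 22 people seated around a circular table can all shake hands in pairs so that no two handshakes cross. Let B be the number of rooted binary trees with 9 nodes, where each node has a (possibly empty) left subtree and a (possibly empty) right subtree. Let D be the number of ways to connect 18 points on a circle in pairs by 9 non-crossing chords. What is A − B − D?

With 22 = 2·11 people, non-crossing handshake pairings are non-crossing perfect matchings on a circle, counted by C_11. So A = C_11 = 58786.
There are C_n binary search tree shapes on n keys; with n = 9 that is C_9. So B = C_9 = 4862.
Pairing 18 circle points by 9 non-crossing chords gives C_9 matchings. So D = C_9 = 4862.
A − B − D = 58786 − 4862 − 4862 = 49062.

49062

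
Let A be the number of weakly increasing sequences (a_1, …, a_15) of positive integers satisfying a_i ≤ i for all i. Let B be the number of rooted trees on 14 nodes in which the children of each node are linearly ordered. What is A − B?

Weakly increasing sequences with a_i ≤ i biject with Dyck paths of semilength 15, so there are C_15. So A = C_15 = 9694845.
A rooted plane tree on 14 nodes has 13 edges, and such trees are counted by C_13. So B = C_13 = 742900.
A − B = 9694845 − 742900 = 8951945.

8951945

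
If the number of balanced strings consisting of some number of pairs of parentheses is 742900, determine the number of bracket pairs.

Balanced strings of n bracket-pairs are counted by C_n. The Catalan number equal to 742900 is C_13.

13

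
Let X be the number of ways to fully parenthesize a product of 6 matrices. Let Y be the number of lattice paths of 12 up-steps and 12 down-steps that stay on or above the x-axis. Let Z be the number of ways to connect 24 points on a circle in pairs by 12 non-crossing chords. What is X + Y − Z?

Ways to associate a product of 6 factors correspond to binary trees on 6 leaves, so the count is C_5. So X = C_5 = 42.
A Dyck path with 12 up-steps and 12 down-steps has semilength 12, so there are C_12 of them. So Y = C_12 = 208012.
Pairing 24 circle points by 12 non-crossing chords gives C_12 matchings. So Z = C_12 = 208012.
X + Y − Z = 42 + 208012 − 208012 = 42.

42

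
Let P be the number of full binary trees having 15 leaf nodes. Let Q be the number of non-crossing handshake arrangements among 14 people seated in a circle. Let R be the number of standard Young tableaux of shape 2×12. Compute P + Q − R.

Full binary trees with 15 leaves have 15−1 = 14 internal nodes, so there are C_14 of them. So P = C_14 = 2674440.
With 14 = 2·7 people, non-crossing handshake pairings are non-crossing perfect matchings on a circle, counted by C_7. So Q = C_7 = 429.
Standard Young tableaux of shape 2×n are counted by C_n; here n = 12. So R = C_12 = 208012.
P + Q − R = 2674440 + 429 − 208012 = 2466857.

2466857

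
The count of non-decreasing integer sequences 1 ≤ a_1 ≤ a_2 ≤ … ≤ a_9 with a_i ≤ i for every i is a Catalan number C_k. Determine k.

Weakly increasing sequences with a_i ≤ i biject with Dyck paths of semilength 9, so there are C_9.

9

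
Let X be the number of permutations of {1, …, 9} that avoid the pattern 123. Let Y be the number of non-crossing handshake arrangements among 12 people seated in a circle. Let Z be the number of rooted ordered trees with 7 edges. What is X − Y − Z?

For any fixed pattern of length 3, the pattern-avoiding permutations of [9] number C_9. So X = C_9 = 4862.
With 12 = 2·6 people, non-crossing handshake pairings are non-crossing perfect matchings on a circle, counted by C_6. So Y = C_6 = 132.
A rooted plane tree with 7 edges has 8 nodes, and the count is C_7. So Z = C_7 = 429.
X − Y − Z = 4862 − 132 − 429 = 4301.

4301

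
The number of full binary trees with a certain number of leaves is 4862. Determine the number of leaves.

Full binary trees with L leaves are counted by C_{L−1}. Since C_9 = 4862, the index is 9.
So the index is 9, and the number of leaves is 9 + 1 = 10.

10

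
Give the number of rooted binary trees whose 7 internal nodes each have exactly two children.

The number of full binary trees on 7 internal nodes is the Catalan number C_7.
C_7 = C(14,7)/8 = 3432/8 = 429.

429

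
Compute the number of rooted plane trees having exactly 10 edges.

16796

Rooted ordered trees with n edges are counted by C_n; here n = 10.
C_10 = C(20,10)/11 = 184756/11 = 16796.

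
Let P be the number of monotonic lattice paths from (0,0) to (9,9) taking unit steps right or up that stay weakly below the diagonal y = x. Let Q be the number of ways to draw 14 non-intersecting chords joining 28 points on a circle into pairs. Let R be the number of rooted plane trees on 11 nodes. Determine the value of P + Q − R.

2662506

Monotone paths in an n×n grid that stay weakly below the diagonal are counted by C_n; here n = 9. So P = C_9 = 4862.
Pairing 28 circle points by 14 non-crossing chords gives C_14 matchings. So Q = C_14 = 2674440.
Rooted ordered (plane) trees on m nodes have m−1 edges and are counted by C_{m−1}; m = 11 gives C_10. So R = C_10 = 16796.
P + Q − R = 4862 + 2674440 − 16796 = 2662506.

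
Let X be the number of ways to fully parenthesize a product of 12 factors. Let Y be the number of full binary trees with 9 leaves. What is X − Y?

57356

Ways to associate a product of 12 factors correspond to binary trees on 12 leaves, so the count is C_11. So X = C_11 = 58786.
A full binary tree with L leaves has L−1 internal nodes and is counted by C_{L−1}; L = 9 gives C_8. So Y = C_8 = 1430.
X − Y = 58786 − 1430 = 57356.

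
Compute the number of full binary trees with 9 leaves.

A full binary tree with L leaves has L−1 internal nodes and is counted by C_{L−1}; L = 9 gives C_8.
C_8 = 1430.

1430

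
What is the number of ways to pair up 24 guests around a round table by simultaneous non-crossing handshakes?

With 24 = 2·12 people, non-crossing handshake pairings are non-crossing perfect matchings on a circle, counted by C_12.
C_12 = C_11 · 2(2·11+1)/(11+2) = 58786 · 46/13 = 208012.

208012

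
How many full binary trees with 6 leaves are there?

Full binary trees with 6 leaves have 6−1 = 5 internal nodes, so there are C_5 of them.
C_5 = C(10,5)/6 = 252/6 = 42.

42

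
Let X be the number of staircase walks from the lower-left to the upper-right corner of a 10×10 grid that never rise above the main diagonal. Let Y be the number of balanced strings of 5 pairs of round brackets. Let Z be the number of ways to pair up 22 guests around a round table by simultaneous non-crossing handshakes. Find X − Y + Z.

Monotone paths in an n×n grid that stay weakly below the diagonal are counted by C_n; here n = 10. So X = C_10 = 16796.
Balanced strings of n pairs of brackets are counted by C_n; here n = 5. So Y = C_5 = 42.
With 22 = 2·11 people, non-crossing handshake pairings are non-crossing perfect matchings on a circle, counted by C_11. So Z = C_11 = 58786.
X − Y + Z = 16796 − 42 + 58786 = 75540.

75540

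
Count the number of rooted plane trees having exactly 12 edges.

208012

Rooted ordered trees with n edges are counted by C_n; here n = 12.
C_12 = 208012.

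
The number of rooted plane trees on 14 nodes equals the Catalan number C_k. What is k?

A rooted plane tree on 14 nodes has 13 edges, and such trees are counted by C_13.

13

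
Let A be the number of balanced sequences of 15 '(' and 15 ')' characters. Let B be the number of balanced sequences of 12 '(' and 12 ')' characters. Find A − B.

A balanced arrangement of 15 bracket pairs is a Dyck word of semilength 15, so the count is C_15. So A = C_15 = 9694845.
A balanced arrangement of 12 bracket pairs is a Dyck word of semilength 12, so the count is C_12. So B = C_12 = 208012.
A − B = 9694845 − 208012 = 9486833.

9486833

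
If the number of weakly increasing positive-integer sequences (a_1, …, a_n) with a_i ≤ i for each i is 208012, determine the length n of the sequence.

12

Such sub-staircase sequences of length n are counted by C_n; 208012 = C_12.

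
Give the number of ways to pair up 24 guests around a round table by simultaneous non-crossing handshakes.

With 24 = 2·12 people, non-crossing handshake pairings are non-crossing perfect matchings on a circle, counted by C_12.
C_12 = C_11 · 2(2·11+1)/(11+2) = 58786 · 46/13 = 208012.

208012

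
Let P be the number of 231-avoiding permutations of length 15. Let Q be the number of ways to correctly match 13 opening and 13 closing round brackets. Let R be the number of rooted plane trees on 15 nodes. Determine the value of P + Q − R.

Permutations of [n] avoiding any single length-3 pattern are counted by C_n; here n = 15. So P = C_15 = 9694845.
A balanced arrangement of 13 bracket pairs is a Dyck word of semilength 13, so the count is C_13. So Q = C_13 = 742900.
Rooted ordered (plane) trees on m nodes have m−1 edges and are counted by C_{m−1}; m = 15 gives C_14. So R = C_14 = 2674440.
P + Q − R = 9694845 + 742900 − 2674440 = 7763305.

7763305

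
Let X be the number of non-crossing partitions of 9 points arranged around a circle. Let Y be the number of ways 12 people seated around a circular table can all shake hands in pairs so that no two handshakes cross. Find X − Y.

The non-crossing partitions of [9] form a lattice of size C_9. So X = C_9 = 4862.
Non-crossing handshake pairings of 2n people are counted by C_n; 12 people gives n = 6. So Y = C_6 = 132.
X − Y = 4862 − 132 = 4730.

4730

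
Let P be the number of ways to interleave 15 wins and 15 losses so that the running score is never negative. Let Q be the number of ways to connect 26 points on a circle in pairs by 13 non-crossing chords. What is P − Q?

Reading a vote for the leader as '(' and for the other as ')' turns such a sequence into a balanced string of 15 pairs, so the count is C_15. So P = C_15 = 9694845.
Pairing 26 circle points by 13 non-crossing chords gives C_13 matchings. So Q = C_13 = 742900.
P − Q = 9694845 − 742900 = 8951945.

8951945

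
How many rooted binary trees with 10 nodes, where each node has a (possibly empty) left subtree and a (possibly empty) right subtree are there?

16796

Binary trees (left/right distinguished) on n nodes are counted by C_n; here n = 10.
C_10 = C_9 · 2(2·9+1)/(9+2) = 4862 · 38/11 = 16796.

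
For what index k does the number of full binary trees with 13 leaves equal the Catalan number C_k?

Full binary trees with 13 leaves have 13−1 = 12 internal nodes, so there are C_12 of them.

12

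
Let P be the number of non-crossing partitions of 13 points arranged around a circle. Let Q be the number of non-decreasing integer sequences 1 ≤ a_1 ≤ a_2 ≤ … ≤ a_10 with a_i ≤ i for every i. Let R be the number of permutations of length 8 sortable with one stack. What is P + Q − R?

The non-crossing partitions of [13] form a lattice of size C_13. So P = C_13 = 742900.
Weakly increasing sequences with a_i ≤ i biject with Dyck paths of semilength 10, so there are C_10. So Q = C_10 = 16796.
Stack-sortable permutations are exactly the 231-avoiding ones, counted by C_n; here n = 8. So R = C_8 = 1430.
P + Q − R = 742900 + 16796 − 1430 = 758266.

758266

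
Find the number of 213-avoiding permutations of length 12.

208012

Permutations of [n] avoiding any single length-3 pattern are counted by C_n; here n = 12.
C_12 = C(24,12)/13 = 2704156/13 = 208012.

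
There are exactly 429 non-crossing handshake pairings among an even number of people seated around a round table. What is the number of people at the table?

Non-crossing handshake pairings of 2n people are counted by C_n; 429 = C_7.
So n = 7, and there are 2n = 14 people.

14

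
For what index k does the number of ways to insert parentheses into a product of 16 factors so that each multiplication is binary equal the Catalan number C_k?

15

Parenthesizations of m factors correspond to full binary trees with m leaves, counted by C_{m−1}; m = 16 gives C_15.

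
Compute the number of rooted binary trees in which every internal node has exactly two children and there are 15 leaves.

Full binary trees with 15 leaves have 15−1 = 14 internal nodes, so there are C_14 of them.
C_14 = C(28,14)/15 = 40116600/15 = 2674440.

2674440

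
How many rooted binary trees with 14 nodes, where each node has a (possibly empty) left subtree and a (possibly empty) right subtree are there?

2674440

Binary trees (left/right distinguished) on n nodes are counted by C_n; here n = 14.
C_14 = 2674440.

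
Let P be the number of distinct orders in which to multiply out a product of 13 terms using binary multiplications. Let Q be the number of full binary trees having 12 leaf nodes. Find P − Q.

Parenthesizations of m factors correspond to full binary trees with m leaves, counted by C_{m−1}; m = 13 gives C_12. So P = C_12 = 208012.
Full binary trees with 12 leaves have 12−1 = 11 internal nodes, so there are C_11 of them. So Q = C_11 = 58786.
P − Q = 208012 − 58786 = 149226.

149226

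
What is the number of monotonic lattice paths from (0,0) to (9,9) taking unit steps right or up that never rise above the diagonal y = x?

Sub-diagonal monotone paths from (0,0) to (9,9) biject with Dyck paths of semilength 9, giving C_9.
C_9 = C_8 · 2(2·8+1)/(8+2) = 1430 · 34/10 = 4862.

4862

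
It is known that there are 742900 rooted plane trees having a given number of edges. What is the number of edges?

Rooted ordered trees with n edges are counted by C_n. Since C_13 = 742900, the index is 13.

13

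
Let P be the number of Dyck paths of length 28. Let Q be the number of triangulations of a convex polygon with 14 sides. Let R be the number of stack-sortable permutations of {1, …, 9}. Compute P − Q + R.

Dyck paths of semilength n (length 2n) are counted by C_n; here n = 14. So P = C_14 = 2674440.
The number of triangulations of a 14-gon is the Catalan number C_12 (index = sides − 2). So Q = C_12 = 208012.
By Knuth's characterisation, the stack-sortable permutations of length 9 are the 231-avoiders, numbering C_9. So R = C_9 = 4862.
P − Q + R = 2674440 − 208012 + 4862 = 2471290.

2471290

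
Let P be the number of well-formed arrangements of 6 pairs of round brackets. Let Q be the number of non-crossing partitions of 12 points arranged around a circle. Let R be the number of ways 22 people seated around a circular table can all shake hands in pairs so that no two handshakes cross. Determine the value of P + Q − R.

Balanced strings of n pairs of brackets are counted by C_n; here n = 6. So P = C_6 = 132.
Non-crossing partitions of an n-element set are counted by C_n; here n = 12. So Q = C_12 = 208012.
Non-crossing handshake pairings of 2n people are counted by C_n; 22 people gives n = 11. So R = C_11 = 58786.
P + Q − R = 132 + 208012 − 58786 = 149358.

149358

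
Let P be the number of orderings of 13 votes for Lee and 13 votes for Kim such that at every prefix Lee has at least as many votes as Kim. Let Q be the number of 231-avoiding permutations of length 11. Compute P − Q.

684114

Reading a vote for the leader as '(' and for the other as ')' turns such a sequence into a balanced string of 13 pairs, so the count is C_13. So P = C_13 = 742900.
For any fixed pattern of length 3, the pattern-avoiding permutations of [11] number C_11. So Q = C_11 = 58786.
P − Q = 742900 − 58786 = 684114.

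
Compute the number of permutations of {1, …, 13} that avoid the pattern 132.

742900

Permutations of [n] avoiding any single length-3 pattern are counted by C_n; here n = 13.
C_13 = C_12 · 2(2·12+1)/(12+2) = 208012 · 50/14 = 742900.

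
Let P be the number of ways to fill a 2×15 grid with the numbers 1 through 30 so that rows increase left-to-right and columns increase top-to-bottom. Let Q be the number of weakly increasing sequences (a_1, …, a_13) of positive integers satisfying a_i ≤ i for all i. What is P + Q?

10437745

Standard Young tableaux of shape 2×n are counted by C_n; here n = 15. So P = C_15 = 9694845.
Weakly increasing sequences with a_i ≤ i biject with Dyck paths of semilength 13, so there are C_13. So Q = C_13 = 742900.
P + Q = 9694845 + 742900 = 10437745.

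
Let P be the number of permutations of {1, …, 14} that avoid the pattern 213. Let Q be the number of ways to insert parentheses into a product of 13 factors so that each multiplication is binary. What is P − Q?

For any fixed pattern of length 3, the pattern-avoiding permutations of [14] number C_14. So P = C_14 = 2674440.
Parenthesizations of m factors correspond to full binary trees with m leaves, counted by C_{m−1}; m = 13 gives C_12. So Q = C_12 = 208012.
P − Q = 2674440 − 208012 = 2466428.

2466428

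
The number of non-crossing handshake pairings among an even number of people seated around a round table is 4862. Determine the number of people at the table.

Non-crossing handshake pairings of 2n people are counted by C_n; 4862 = C_9.
So n = 9, and there are 2n = 18 people.

18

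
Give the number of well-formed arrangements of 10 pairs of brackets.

16796

A balanced arrangement of 10 bracket pairs is a Dyck word of semilength 10, so the count is C_10.
C_10 = 16796.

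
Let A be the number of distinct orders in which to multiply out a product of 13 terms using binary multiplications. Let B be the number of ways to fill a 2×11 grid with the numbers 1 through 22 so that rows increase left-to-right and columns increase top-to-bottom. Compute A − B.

Bracketing 13 factors into binary products is counted by C_{13−1} = C_12. So A = C_12 = 208012.
By the hook-length formula (or a Dyck-path bijection), SYT of shape 2×11 number C_11. So B = C_11 = 58786.
A − B = 208012 − 58786 = 149226.

149226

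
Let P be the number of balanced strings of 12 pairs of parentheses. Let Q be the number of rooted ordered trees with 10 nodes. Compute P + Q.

A balanced arrangement of 12 bracket pairs is a Dyck word of semilength 12, so the count is C_12. So P = C_12 = 208012.
A rooted plane tree on 10 nodes has 9 edges, and such trees are counted by C_9. So Q = C_9 = 4862.
P + Q = 208012 + 4862 = 212874.

212874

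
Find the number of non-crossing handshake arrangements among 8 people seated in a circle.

Non-crossing handshake pairings of 2n people are counted by C_n; 8 people gives n = 4.
C_4 = 14.

14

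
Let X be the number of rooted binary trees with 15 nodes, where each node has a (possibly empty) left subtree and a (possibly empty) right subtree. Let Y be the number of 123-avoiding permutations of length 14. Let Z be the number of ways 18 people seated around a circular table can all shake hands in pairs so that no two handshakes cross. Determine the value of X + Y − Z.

Rooted binary trees with 15 nodes (each child slot possibly empty) number C_15. So X = C_15 = 9694845.
Permutations of [n] avoiding any single length-3 pattern are counted by C_n; here n = 14. So Y = C_14 = 2674440.
Non-crossing handshake pairings of 2n people are counted by C_n; 18 people gives n = 9. So Z = C_9 = 4862.
X + Y − Z = 9694845 + 2674440 − 4862 = 12364423.

12364423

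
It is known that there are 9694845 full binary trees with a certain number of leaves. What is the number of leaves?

16

Full binary trees with L leaves are counted by C_{L−1}, and C_15 = 9694845.
So the index is 15, and the number of leaves is 15 + 1 = 16.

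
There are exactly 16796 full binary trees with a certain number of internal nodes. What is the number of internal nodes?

Full binary trees with n internal nodes are counted by C_n; 16796 = C_10.

10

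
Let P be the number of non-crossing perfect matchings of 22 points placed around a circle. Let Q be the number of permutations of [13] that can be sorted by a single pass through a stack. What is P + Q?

Pairing 22 circle points by 11 non-crossing chords gives C_11 matchings. So P = C_11 = 58786.
Stack-sortable permutations are exactly the 231-avoiding ones, counted by C_n; here n = 13. So Q = C_13 = 742900.
P + Q = 58786 + 742900 = 801686.

801686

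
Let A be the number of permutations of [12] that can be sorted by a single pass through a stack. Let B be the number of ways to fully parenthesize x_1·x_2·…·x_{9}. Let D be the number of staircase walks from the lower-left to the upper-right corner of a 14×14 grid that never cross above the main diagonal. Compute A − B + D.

Stack-sortable permutations are exactly the 231-avoiding ones, counted by C_n; here n = 12. So A = C_12 = 208012.
Parenthesizations of m factors correspond to full binary trees with m leaves, counted by C_{m−1}; m = 9 gives C_8. So B = C_8 = 1430.
Sub-diagonal monotone paths from (0,0) to (14,14) biject with Dyck paths of semilength 14, giving C_14. So D = C_14 = 2674440.
A − B + D = 208012 − 1430 + 2674440 = 2881022.

2881022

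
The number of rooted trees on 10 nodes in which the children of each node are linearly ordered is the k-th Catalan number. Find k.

Rooted ordered (plane) trees on m nodes have m−1 edges and are counted by C_{m−1}; m = 10 gives C_9.

9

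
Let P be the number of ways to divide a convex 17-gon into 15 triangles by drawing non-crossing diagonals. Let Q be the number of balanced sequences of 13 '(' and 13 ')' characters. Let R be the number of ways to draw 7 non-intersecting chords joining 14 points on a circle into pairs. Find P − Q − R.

8951516

The number of triangulations of a 17-gon is the Catalan number C_15 (index = sides − 2). So P = C_15 = 9694845.
Balanced strings of n pairs of brackets are counted by C_n; here n = 13. So Q = C_13 = 742900.
Non-crossing perfect matchings of 2n points on a circle are counted by C_n; with 14 points, n = 7. So R = C_7 = 429.
P − Q − R = 9694845 − 742900 − 429 = 8951516.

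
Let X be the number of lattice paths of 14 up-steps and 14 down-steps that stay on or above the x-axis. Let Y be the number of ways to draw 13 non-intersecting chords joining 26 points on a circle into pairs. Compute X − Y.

1931540

A Dyck path with 14 up-steps and 14 down-steps has semilength 14, so there are C_14 of them. So X = C_14 = 2674440.
Pairing 26 circle points by 13 non-crossing chords gives C_13 matchings. So Y = C_13 = 742900.
X − Y = 2674440 − 742900 = 1931540.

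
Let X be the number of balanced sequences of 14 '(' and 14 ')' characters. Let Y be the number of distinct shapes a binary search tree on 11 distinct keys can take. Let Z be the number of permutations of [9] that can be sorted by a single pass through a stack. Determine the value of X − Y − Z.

2610792

A balanced arrangement of 14 bracket pairs is a Dyck word of semilength 14, so the count is C_14. So X = C_14 = 2674440.
Rooted binary trees with 11 nodes (each child slot possibly empty) number C_11. So Y = C_11 = 58786.
By Knuth's characterisation, the stack-sortable permutations of length 9 are the 231-avoiders, numbering C_9. So Z = C_9 = 4862.
X − Y − Z = 2674440 − 58786 − 4862 = 2610792.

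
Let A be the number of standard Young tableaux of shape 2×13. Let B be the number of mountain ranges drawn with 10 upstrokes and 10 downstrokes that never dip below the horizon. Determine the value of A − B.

726104

Standard Young tableaux of shape 2×n are counted by C_n; here n = 13. So A = C_13 = 742900.
Dyck paths of semilength n (length 2n) are counted by C_n; here n = 10. So B = C_10 = 16796.
A − B = 742900 − 16796 = 726104.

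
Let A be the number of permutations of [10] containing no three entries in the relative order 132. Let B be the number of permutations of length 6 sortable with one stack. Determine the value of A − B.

16664

Permutations of [n] avoiding any single length-3 pattern are counted by C_n; here n = 10. So A = C_10 = 16796.
Stack-sortable permutations are exactly the 231-avoiding ones, counted by C_n; here n = 6. So B = C_6 = 132.
A − B = 16796 − 132 = 16664.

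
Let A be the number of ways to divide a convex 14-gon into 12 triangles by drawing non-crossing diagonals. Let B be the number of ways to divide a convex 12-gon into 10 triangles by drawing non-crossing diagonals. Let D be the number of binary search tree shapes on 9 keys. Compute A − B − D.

186354

A convex 14-gon is triangulated into 12 triangles, and the number of such triangulations is the Catalan number C_{14−2} = C_12. So A = C_12 = 208012.
A convex 12-gon is triangulated into 10 triangles, and the number of such triangulations is the Catalan number C_{12−2} = C_10. So B = C_10 = 16796.
Binary trees (left/right distinguished) on n nodes are counted by C_n; here n = 9. So D = C_9 = 4862.
A − B − D = 208012 − 16796 − 4862 = 186354.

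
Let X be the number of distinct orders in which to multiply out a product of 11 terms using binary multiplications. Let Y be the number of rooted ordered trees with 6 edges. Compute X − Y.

Parenthesizations of m factors correspond to full binary trees with m leaves, counted by C_{m−1}; m = 11 gives C_10. So X = C_10 = 16796.
Rooted ordered trees with n edges are counted by C_n; here n = 6. So Y = C_6 = 132.
X − Y = 16796 − 132 = 16664.

16664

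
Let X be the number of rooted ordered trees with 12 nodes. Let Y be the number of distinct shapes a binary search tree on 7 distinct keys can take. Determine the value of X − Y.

A rooted plane tree on 12 nodes has 11 edges, and such trees are counted by C_11. So X = C_11 = 58786.
There are C_n binary search tree shapes on n keys; with n = 7 that is C_7. So Y = C_7 = 429.
X − Y = 58786 − 429 = 58357.

58357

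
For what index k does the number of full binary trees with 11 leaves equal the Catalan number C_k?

A full binary tree with L leaves has L−1 internal nodes and is counted by C_{L−1}; L = 11 gives C_10.

10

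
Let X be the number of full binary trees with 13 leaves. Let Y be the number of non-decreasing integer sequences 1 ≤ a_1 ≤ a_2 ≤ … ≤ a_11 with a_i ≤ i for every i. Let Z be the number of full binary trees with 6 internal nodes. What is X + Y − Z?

266666

A full binary tree with L leaves has L−1 internal nodes and is counted by C_{L−1}; L = 13 gives C_12. So X = C_12 = 208012.
Such sub-staircase sequences of length n are counted by C_n; here n = 11. So Y = C_11 = 58786.
The number of full binary trees on 6 internal nodes is the Catalan number C_6. So Z = C_6 = 132.
X + Y − Z = 208012 + 58786 − 132 = 266666.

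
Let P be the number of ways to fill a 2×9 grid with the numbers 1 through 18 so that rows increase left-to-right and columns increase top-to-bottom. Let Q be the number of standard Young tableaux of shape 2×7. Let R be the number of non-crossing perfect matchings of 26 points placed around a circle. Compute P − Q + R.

By the hook-length formula (or a Dyck-path bijection), SYT of shape 2×9 number C_9. So P = C_9 = 4862.
By the hook-length formula (or a Dyck-path bijection), SYT of shape 2×7 number C_7. So Q = C_7 = 429.
Non-crossing perfect matchings of 2n points on a circle are counted by C_n; with 26 points, n = 13. So R = C_13 = 742900.
P − Q + R = 4862 − 429 + 742900 = 747333.

747333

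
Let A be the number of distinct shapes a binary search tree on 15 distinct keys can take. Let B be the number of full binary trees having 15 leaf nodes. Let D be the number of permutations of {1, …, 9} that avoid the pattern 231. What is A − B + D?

7025267

Rooted binary trees with 15 nodes (each child slot possibly empty) number C_15. So A = C_15 = 9694845.
A full binary tree with L leaves has L−1 internal nodes and is counted by C_{L−1}; L = 15 gives C_14. So B = C_14 = 2674440.
Permutations of [n] avoiding any single length-3 pattern are counted by C_n; here n = 9. So D = C_9 = 4862.
A − B + D = 9694845 − 2674440 + 4862 = 7025267.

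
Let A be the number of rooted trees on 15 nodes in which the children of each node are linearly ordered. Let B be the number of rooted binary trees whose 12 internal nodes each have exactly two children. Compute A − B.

2466428

A rooted plane tree on 15 nodes has 14 edges, and such trees are counted by C_14. So A = C_14 = 2674440.
The number of full binary trees on 12 internal nodes is the Catalan number C_12. So B = C_12 = 208012.
A − B = 2674440 − 208012 = 2466428.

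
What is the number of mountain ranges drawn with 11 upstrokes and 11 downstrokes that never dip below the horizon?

58786

Paths of 11 up- and 11 down-steps that never dip below the axis are Dyck paths; their count is C_11.
C_11 = C(22,11)/12 = 705432/12 = 58786.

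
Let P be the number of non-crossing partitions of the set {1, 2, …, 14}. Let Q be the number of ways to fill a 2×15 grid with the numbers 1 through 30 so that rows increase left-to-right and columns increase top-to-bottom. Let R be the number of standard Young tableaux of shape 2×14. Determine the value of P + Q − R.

9694845

Non-crossing partitions of an n-element set are counted by C_n; here n = 14. So P = C_14 = 2674440.
By the hook-length formula (or a Dyck-path bijection), SYT of shape 2×15 number C_15. So Q = C_15 = 9694845.
By the hook-length formula (or a Dyck-path bijection), SYT of shape 2×14 number C_14. So R = C_14 = 2674440.
P + Q − R = 2674440 + 9694845 − 2674440 = 9694845.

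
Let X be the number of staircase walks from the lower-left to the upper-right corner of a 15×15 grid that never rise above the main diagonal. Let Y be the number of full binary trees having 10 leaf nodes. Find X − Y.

9689983

Sub-diagonal monotone paths from (0,0) to (15,15) biject with Dyck paths of semilength 15, giving C_15. So X = C_15 = 9694845.
A full binary tree with L leaves has L−1 internal nodes and is counted by C_{L−1}; L = 10 gives C_9. So Y = C_9 = 4862.
X − Y = 9694845 − 4862 = 9689983.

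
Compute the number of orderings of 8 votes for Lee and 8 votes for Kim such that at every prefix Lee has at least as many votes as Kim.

Ballot sequences with n votes each where one side never trails are Dyck words, counted by C_n; here n = 8.
C_8 = C(16,8)/9 = 12870/9 = 1430.

1430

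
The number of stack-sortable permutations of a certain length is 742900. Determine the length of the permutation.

13

Stack-sortable permutations of [n] are counted by C_n; 742900 = C_13.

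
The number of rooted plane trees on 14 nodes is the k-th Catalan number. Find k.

A rooted plane tree on 14 nodes has 13 edges, and such trees are counted by C_13.

13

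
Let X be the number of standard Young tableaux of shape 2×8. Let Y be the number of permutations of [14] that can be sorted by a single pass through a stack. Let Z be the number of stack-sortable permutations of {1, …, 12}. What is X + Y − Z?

2467858

By the hook-length formula (or a Dyck-path bijection), SYT of shape 2×8 number C_8. So X = C_8 = 1430.
By Knuth's characterisation, the stack-sortable permutations of length 14 are the 231-avoiders, numbering C_14. So Y = C_14 = 2674440.
Stack-sortable permutations are exactly the 231-avoiding ones, counted by C_n; here n = 12. So Z = C_12 = 208012.
X + Y − Z = 1430 + 2674440 − 208012 = 2467858.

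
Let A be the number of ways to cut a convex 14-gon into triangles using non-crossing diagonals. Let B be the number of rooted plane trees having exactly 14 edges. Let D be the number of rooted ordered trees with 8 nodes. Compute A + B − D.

2882023

Triangulations of a convex m-gon are counted by C_{m−2}; with m = 14 this is C_12. So A = C_12 = 208012.
Rooted ordered trees with n edges are counted by C_n; here n = 14. So B = C_14 = 2674440.
A rooted plane tree on 8 nodes has 7 edges, and such trees are counted by C_7. So D = C_7 = 429.
A + B − D = 208012 + 2674440 − 429 = 2882023.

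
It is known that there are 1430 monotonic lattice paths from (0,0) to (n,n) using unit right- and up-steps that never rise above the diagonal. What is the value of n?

8

Such diagonal-avoiding paths in an n×n grid are counted by C_n, and C_8 = 1430.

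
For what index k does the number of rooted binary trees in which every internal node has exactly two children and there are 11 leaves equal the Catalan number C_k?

A full binary tree with L leaves has L−1 internal nodes and is counted by C_{L−1}; L = 11 gives C_10.

10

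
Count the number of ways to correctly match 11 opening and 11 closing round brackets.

A balanced arrangement of 11 bracket pairs is a Dyck word of semilength 11, so the count is C_11.
C_11 = C(22,11)/12 = 705432/12 = 58786.

58786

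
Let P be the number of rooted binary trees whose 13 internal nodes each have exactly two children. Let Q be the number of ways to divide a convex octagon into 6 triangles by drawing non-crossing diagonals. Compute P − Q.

742768

Full binary trees with n internal nodes are counted by C_n; here n = 13. So P = C_13 = 742900.
Triangulations of a convex m-gon are counted by C_{m−2}; with m = 8 this is C_6. So Q = C_6 = 132.
P − Q = 742900 − 132 = 742768.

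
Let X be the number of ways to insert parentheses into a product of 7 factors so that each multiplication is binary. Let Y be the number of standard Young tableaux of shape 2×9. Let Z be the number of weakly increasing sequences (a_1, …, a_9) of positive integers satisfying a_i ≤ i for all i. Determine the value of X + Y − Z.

132

Ways to associate a product of 7 factors correspond to binary trees on 7 leaves, so the count is C_6. So X = C_6 = 132.
By the hook-length formula (or a Dyck-path bijection), SYT of shape 2×9 number C_9. So Y = C_9 = 4862.
Weakly increasing sequences with a_i ≤ i biject with Dyck paths of semilength 9, so there are C_9. So Z = C_9 = 4862.
X + Y − Z = 132 + 4862 − 4862 = 132.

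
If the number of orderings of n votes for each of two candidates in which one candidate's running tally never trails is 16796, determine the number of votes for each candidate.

10

Such ballot sequences with n votes each are counted by C_n. The Catalan number equal to 16796 is C_10.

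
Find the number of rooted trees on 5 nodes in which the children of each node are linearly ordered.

14

Rooted ordered (plane) trees on m nodes have m−1 edges and are counted by C_{m−1}; m = 5 gives C_4.
C_4 = C(8,4)/5 = 70/5 = 14.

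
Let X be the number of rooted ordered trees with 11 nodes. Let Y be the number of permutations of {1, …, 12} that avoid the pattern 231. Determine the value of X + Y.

224808

Rooted ordered (plane) trees on m nodes have m−1 edges and are counted by C_{m−1}; m = 11 gives C_10. So X = C_10 = 16796.
For any fixed pattern of length 3, the pattern-avoiding permutations of [12] number C_12. So Y = C_12 = 208012.
X + Y = 16796 + 208012 = 224808.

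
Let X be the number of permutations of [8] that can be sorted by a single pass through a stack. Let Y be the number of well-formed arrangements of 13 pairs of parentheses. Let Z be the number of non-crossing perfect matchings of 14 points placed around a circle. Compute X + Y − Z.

743901

By Knuth's characterisation, the stack-sortable permutations of length 8 are the 231-avoiders, numbering C_8. So X = C_8 = 1430.
A balanced arrangement of 13 bracket pairs is a Dyck word of semilength 13, so the count is C_13. So Y = C_13 = 742900.
Pairing 14 circle points by 7 non-crossing chords gives C_7 matchings. So Z = C_7 = 429.
X + Y − Z = 1430 + 742900 − 429 = 743901.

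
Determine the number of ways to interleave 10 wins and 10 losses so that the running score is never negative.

Reading a vote for the leader as '(' and for the other as ')' turns such a sequence into a balanced string of 10 pairs, so the count is C_10.
C_10 = C(20,10)/11 = 184756/11 = 16796.

16796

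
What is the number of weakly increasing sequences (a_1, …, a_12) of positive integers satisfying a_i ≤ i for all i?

208012

Weakly increasing sequences with a_i ≤ i biject with Dyck paths of semilength 12, so there are C_12.
C_12 = C(24,12)/13 = 2704156/13 = 208012.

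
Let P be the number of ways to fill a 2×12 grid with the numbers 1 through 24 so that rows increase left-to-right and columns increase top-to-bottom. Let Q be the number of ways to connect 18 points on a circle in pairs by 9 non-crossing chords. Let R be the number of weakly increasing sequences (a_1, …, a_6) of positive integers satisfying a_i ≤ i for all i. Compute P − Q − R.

203018

By the hook-length formula (or a Dyck-path bijection), SYT of shape 2×12 number C_12. So P = C_12 = 208012.
Non-crossing perfect matchings of 2n points on a circle are counted by C_n; with 18 points, n = 9. So Q = C_9 = 4862.
Such sub-staircase sequences of length n are counted by C_n; here n = 6. So R = C_6 = 132.
P − Q − R = 208012 − 4862 − 132 = 203018.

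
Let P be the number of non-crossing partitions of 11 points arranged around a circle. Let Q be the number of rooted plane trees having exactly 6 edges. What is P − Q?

58654

The non-crossing partitions of [11] form a lattice of size C_11. So P = C_11 = 58786.
A rooted plane tree with 6 edges has 7 nodes, and the count is C_6. So Q = C_6 = 132.
P − Q = 58786 − 132 = 58654.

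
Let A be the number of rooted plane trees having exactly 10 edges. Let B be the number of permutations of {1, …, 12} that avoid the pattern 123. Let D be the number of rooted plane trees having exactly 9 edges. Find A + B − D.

219946

Rooted ordered trees with n edges are counted by C_n; here n = 10. So A = C_10 = 16796.
Permutations of [n] avoiding any single length-3 pattern are counted by C_n; here n = 12. So B = C_12 = 208012.
A rooted plane tree with 9 edges has 10 nodes, and the count is C_9. So D = C_9 = 4862.
A + B − D = 16796 + 208012 − 4862 = 219946.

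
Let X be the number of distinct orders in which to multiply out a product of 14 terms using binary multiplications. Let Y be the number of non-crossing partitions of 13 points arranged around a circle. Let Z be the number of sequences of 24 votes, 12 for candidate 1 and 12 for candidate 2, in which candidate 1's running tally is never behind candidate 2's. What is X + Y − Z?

1277788

Bracketing 14 factors into binary products is counted by C_{14−1} = C_13. So X = C_13 = 742900.
Non-crossing partitions of an n-element set are counted by C_n; here n = 13. So Y = C_13 = 742900.
Ballot sequences with n votes each where one side never trails are Dyck words, counted by C_n; here n = 12. So Z = C_12 = 208012.
X + Y − Z = 742900 + 742900 − 208012 = 1277788.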